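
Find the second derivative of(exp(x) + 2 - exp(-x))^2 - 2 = (4*exp(4*x) + 4*exp(3*x) - 4*exp(x) + 4)*exp(-2*x)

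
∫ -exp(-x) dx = exp(-x) + C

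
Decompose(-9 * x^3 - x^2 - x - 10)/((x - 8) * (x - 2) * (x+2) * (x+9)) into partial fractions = -589/(119*(x + 9)) + 3/(14*(x + 2)) + 1/(3*(x - 2)) - 469/(102*(x - 8))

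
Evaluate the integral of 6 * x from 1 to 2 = 9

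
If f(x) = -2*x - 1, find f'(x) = -2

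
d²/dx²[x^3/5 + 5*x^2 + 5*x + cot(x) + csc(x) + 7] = 6*x/5 + 10 - 1/sin(x) + 2*cos(x)/sin(x)^3 + 2/sin(x)^3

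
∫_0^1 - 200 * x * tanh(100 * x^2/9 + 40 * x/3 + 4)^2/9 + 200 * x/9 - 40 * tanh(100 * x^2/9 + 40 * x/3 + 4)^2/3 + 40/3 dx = -tanh(4) + tanh(256/9)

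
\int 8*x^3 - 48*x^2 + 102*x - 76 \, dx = 2*x^4 - 16*x^3 + 51*x^2 - 76*x + C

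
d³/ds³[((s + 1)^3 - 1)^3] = 504*s^6 + 3024*s^5 + 7560*s^4 + 9720*s^3 + 6480*s^2 + 1944*s + 162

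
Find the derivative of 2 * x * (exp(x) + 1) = 2*x*exp(x) + 2*exp(x) + 2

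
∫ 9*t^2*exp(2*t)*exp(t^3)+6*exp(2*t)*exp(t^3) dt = 3*exp(t*(t^2 + 2)) + C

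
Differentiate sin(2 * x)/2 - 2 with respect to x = cos(2*x)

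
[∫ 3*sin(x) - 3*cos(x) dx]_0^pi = 6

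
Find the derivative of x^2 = 2*x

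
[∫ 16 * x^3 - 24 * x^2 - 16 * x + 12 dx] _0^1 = 0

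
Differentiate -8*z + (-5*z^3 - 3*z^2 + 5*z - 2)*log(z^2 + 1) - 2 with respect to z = (-15*z^4*log(z^2 + 1) - 10*z^4 - 6*z^3*log(z^2 + 1) - 6*z^3 - 10*z^2*log(z^2 + 1) + 2*z^2 - 6*z*log(z^2 + 1) - 4*z + 5*log(z^2 + 1) - 8)/(z^2 + 1)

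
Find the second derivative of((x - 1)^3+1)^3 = 72*x^7 - 504*x^6 + 1512*x^5 - 2430*x^4 + 2160*x^3 - 972*x^2 + 162*x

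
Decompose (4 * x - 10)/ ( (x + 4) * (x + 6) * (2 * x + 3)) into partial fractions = -64/(45*(2*x + 3)) - 17/(9*(x + 6)) + 13/(5*(x + 4))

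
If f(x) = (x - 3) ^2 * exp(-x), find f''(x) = (x^2 - 10*x + 23)*exp(-x)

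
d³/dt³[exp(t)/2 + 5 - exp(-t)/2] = (exp(2*t) + 1)*exp(-t)/2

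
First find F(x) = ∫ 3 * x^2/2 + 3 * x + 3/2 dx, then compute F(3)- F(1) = 28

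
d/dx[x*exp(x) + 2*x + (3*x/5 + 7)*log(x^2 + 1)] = (5*x^3*exp(x) + 5*x^2*exp(x) + 3*x^2*log(x^2 + 1) + 16*x^2 + 5*x*exp(x) + 70*x + 5*exp(x) + 3*log(x^2 + 1) + 10)/(5*x^2 + 5)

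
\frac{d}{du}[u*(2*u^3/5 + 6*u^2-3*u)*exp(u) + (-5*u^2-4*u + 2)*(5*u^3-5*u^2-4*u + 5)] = 2*u^4*exp(u)/5 - 125*u^4 + 38*u^3*exp(u)/5 + 20*u^3 + 15*u^2*exp(u) + 150*u^2 - 6*u*exp(u) - 38*u - 28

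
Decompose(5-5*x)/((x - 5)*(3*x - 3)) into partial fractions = -5/(3*(x - 5))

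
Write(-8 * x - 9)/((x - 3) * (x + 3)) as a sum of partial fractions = -5/(2*(x + 3)) - 11/(2*(x - 3))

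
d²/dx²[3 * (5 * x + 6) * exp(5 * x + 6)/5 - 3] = 75*x*exp(5*x + 6) + 120*exp(5*x + 6)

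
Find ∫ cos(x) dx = sin(x) + C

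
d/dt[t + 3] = 1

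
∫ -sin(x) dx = cos(x) + C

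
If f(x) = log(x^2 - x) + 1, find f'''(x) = (4*x^3 - 6*x^2 + 6*x - 2)/(x^6 - 3*x^5 + 3*x^4 - x^3)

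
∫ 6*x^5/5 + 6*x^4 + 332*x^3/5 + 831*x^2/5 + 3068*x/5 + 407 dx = x^6/5 + 6*x^5/5 + 83*x^4/5 + 277*x^3/5 + 1534*x^2/5 + 407*x + C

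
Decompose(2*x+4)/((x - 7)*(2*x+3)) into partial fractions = -2/(17*(2*x + 3)) + 18/(17*(x - 7))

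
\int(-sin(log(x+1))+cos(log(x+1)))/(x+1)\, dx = sqrt(2)*sin(log(x + 1) + pi/4) + C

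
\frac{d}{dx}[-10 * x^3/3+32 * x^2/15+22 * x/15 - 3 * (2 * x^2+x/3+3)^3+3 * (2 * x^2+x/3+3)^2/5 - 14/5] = -144*x^5 - 60*x^4 - 2152*x^3/5 - 1739*x^2/15 - 1556*x/5 - 73/3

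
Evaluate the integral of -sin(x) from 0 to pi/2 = -1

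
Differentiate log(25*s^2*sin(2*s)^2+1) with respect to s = 25*s*(2*s*sin(4*s) - cos(4*s) + 1)/(25*s^2*sin(2*s)^2 + 1)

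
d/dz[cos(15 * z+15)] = -15*sin(15*z + 15)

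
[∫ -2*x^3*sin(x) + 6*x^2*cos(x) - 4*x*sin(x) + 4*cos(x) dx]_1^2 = 24*cos(2) - 6*cos(1)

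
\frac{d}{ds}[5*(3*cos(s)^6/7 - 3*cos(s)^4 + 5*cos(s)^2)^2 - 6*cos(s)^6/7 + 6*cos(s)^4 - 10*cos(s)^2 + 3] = 4*(131*sin(s)^2 - 135*cos(s)^10/49 + 225*cos(s)^8/7 - 930*cos(s)^6/7 + 1584*cos(s)^4/7 - 126)*sin(s)*cos(s)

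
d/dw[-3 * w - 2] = -3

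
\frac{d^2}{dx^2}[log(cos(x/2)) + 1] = -1/(2*(cos(x) + 1))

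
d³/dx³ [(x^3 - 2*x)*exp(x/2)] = x^3*exp(x/2)/8 + 9*x^2*exp(x/2)/4 + 35*x*exp(x/2)/4 + 9*exp(x/2)/2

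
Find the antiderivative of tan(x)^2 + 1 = tan(x) + C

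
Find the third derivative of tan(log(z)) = (6*tan(log(z))^4 - 6*tan(log(z))^3 + 10*tan(log(z))^2 - 6*tan(log(z)) + 4)/z^3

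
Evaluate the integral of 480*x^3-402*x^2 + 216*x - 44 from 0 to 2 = 1192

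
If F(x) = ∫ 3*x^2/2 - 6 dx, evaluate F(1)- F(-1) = -11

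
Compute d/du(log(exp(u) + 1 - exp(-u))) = (exp(2*u) + 1)/(exp(2*u) + exp(u) - 1)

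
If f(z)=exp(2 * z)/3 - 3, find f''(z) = 4*exp(2*z)/3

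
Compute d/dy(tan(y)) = cos(y)^(-2)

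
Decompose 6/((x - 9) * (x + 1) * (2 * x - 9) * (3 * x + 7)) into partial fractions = -81/(2788*(3*x + 7)) - 16/(1353*(2*x - 9)) + 3/(220*(x + 1)) + 1/(510*(x - 9))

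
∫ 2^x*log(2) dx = 2^x + C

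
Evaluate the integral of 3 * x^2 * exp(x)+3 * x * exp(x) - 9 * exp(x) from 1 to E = 6*E + 3*(-E - 2 + exp(2))*exp(E)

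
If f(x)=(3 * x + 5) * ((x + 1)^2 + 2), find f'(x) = 9*x^2 + 22*x + 19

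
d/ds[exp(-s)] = -exp(-s)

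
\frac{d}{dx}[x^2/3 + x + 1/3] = 2*x/3 + 1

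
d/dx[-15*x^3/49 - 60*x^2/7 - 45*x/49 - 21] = -45*x^2/49 - 120*x/7 - 45/49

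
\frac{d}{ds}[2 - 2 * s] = -2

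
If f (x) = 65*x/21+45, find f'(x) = 65/21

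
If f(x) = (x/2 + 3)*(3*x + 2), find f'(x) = 3*x + 10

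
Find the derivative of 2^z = 2^z*log(2)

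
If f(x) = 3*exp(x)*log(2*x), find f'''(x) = (3*x^3*exp(x)*log(x) + 3*x^3*exp(x)*log(2) + 9*x^2*exp(x) - 9*x*exp(x) + 6*exp(x))/x^3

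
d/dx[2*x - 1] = 2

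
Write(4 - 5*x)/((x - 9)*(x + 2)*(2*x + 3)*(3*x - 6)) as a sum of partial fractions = 92/(441*(2*x + 3)) - 7/(66*(x + 2)) + 1/(98*(x - 2)) - 41/(4851*(x - 9))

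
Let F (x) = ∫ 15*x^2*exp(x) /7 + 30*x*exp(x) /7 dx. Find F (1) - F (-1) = -15*exp(-1)/7 + 15*E/7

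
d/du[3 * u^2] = 6*u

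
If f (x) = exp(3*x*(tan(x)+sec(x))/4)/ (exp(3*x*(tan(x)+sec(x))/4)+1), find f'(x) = 3*(2*x*sin(x) + 2*x + sin(2*x) + 2*cos(x))*exp(3*x/(4*cos(x)))*exp(3*x*tan(x)/4)/((cos(2*x) + 1)*(8*exp(3*x*tan(x)/4)*exp(3*x*sec(x)/4) + 4*exp(3*x*tan(x)/2)*exp(3*x*sec(x)/2) + 4))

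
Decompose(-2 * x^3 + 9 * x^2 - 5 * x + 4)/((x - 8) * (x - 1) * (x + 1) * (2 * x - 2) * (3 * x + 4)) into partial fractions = 318/(343*(3*x + 4)) - 5/(18*(x + 1)) - 4/(343*(x - 1)) - 3/(98*(x - 1)^2) - 121/(6174*(x - 8))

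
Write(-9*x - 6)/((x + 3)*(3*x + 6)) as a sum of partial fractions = -7/(x + 3) + 4/(x + 2)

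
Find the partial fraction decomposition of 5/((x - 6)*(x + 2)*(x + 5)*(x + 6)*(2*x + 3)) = -16/(189*(2*x + 3)) + 5/(432*(x + 6)) - 5/(231*(x + 5)) + 5/(96*(x + 2)) + 1/(3168*(x - 6))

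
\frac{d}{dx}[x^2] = 2*x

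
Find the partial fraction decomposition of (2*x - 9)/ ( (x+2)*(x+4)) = 17/(2*(x + 4)) - 13/(2*(x + 2))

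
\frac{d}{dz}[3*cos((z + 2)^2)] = -6*(z + 2)*sin(z^2 + 4*z + 4)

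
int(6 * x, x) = 3*x^2 + C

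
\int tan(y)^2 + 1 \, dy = tan(y) + C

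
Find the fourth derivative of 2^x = 2^x*log(2)^4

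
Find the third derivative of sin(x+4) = -cos(x + 4)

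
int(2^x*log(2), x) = 2^x + C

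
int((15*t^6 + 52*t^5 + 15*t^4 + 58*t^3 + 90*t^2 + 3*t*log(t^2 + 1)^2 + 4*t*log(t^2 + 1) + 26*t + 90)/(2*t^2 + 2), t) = 3*t^5/2 + 13*t^4/2 + 3*t^2/2 + 45*t + log(t^2 + 1)^3/4 + log(t^2 + 1)^2/2 + 5*log(t^2 + 1) + C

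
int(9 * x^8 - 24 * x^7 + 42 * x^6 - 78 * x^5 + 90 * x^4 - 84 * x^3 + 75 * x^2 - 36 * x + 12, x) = x^9 - 3*x^8 + 6*x^7 - 13*x^6 + 18*x^5 - 21*x^4 + 25*x^3 - 18*x^2 + 12*x + C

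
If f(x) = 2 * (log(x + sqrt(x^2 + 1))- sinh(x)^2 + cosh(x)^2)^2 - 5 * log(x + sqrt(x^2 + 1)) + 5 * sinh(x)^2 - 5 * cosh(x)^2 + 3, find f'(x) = (4*x*log(x + sqrt(x^2 + 1)) - x + 4*sqrt(x^2 + 1)*log(x + sqrt(x^2 + 1)) - sqrt(x^2 + 1))/(x^2 + x*sqrt(x^2 + 1) + 1)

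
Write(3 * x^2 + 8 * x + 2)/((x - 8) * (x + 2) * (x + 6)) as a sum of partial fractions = 31/(28*(x + 6)) + 1/(20*(x + 2)) + 129/(70*(x - 8))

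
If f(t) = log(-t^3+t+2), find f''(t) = (-3*t^4 - 12*t - 1)/(t^6 - 2*t^4 - 4*t^3 + t^2 + 4*t + 4)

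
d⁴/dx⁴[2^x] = 2^x*log(2)^4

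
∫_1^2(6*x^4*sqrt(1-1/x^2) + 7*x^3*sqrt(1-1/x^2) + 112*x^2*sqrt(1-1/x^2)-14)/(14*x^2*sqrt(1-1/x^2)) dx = 39/4 - pi/3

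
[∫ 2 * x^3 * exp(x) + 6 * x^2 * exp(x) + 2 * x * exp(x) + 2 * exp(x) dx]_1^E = -4*E + 2*(E + exp(3))*exp(E)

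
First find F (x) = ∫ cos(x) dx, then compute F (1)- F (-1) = 2*sin(1)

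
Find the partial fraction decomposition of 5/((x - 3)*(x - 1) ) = -5/(2*(x - 1)) + 5/(2*(x - 3))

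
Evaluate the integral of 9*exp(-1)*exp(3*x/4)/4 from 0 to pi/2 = -3*exp(-1) + 3*exp(-1 + 3*pi/8)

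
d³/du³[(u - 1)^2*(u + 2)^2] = 24*u + 12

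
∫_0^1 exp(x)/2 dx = -1/2 + E/2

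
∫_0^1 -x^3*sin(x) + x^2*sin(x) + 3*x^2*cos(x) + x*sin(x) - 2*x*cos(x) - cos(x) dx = -cos(1)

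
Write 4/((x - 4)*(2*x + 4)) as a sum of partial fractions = -1/(3*(x + 2)) + 1/(3*(x - 4))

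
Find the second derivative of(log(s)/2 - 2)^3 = (-3*log(s)^2 + 30*log(s) - 72)/(8*s^2)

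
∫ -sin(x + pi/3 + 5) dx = cos(x + pi/3 + 5) + C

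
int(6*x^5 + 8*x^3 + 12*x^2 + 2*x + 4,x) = x^6 + 2*x^4 + 4*x^3 + x^2 + 4*x + C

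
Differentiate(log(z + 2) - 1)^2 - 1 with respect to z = (2*log(z + 2) - 2)/(z + 2)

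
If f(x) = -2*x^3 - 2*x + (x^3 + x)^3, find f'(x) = 9*x^8 + 21*x^6 + 15*x^4 - 3*x^2 - 2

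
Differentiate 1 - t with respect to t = -1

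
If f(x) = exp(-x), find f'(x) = -exp(-x)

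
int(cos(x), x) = sin(x) + C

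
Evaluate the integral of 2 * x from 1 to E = -1 + exp(2)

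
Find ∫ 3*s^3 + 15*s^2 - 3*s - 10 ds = 3*s^4/4 + 5*s^3 - 3*s^2/2 - 10*s + C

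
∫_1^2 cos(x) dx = -sin(1) + sin(2)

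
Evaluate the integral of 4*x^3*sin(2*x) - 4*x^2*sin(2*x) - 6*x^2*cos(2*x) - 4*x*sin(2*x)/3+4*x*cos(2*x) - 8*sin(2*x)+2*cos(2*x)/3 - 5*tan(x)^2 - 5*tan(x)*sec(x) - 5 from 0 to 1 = -5*sec(1) - 5*tan(1) + 14*cos(2)/3 + 1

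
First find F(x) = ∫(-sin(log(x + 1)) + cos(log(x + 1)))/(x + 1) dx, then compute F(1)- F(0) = -1 + sin(log(2)) + cos(log(2))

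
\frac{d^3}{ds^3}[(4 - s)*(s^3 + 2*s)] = 24 - 24*s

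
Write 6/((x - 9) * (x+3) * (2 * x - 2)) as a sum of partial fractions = 1/(16*(x + 3)) - 3/(32*(x - 1)) + 1/(32*(x - 9))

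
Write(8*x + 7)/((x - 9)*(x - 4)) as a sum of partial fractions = -39/(5*(x - 4)) + 79/(5*(x - 9))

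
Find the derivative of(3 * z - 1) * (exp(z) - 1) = 3*z*exp(z) + 2*exp(z) - 3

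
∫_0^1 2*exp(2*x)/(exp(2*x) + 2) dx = -log(3) + log(2 + exp(2))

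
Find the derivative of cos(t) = -sin(t)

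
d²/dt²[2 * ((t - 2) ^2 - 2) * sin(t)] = -2*t^2*sin(t) + 8*t*sin(t) + 8*t*cos(t) - 16*cos(t)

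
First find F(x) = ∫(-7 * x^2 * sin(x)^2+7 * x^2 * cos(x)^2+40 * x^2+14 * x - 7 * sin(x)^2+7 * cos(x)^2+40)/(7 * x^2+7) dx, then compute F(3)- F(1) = -log(2) - sin(2)/2 + sin(6)/2 + log(10) + 80/7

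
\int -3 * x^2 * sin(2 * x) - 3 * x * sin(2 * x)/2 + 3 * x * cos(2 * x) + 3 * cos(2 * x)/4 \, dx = 3*x*(2*x + 1)*cos(2*x)/4 + C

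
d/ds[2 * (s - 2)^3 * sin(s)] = 2*(s - 2)^2*(s*cos(s) + 3*sin(s) - 2*cos(s))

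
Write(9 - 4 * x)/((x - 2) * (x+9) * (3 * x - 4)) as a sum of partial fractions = -33/(62*(3*x - 4)) + 45/(341*(x + 9)) + 1/(22*(x - 2))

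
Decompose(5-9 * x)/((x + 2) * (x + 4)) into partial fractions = -41/(2*(x + 4)) + 23/(2*(x + 2))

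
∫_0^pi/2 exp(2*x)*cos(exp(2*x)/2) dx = sin(exp(pi)/2) - sin(1/2)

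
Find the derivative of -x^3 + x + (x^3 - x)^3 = 9*x^8 - 21*x^6 + 15*x^4 - 6*x^2 + 1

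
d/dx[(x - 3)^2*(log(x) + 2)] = (2*x^2*log(x) + 5*x^2 - 6*x*log(x) - 18*x + 9)/x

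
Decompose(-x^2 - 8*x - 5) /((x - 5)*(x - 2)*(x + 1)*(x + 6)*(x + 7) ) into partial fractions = 1/(324*(x + 7)) - 7/(440*(x + 6)) + 1/(270*(x + 1)) + 25/(648*(x - 2)) - 35/(1188*(x - 5))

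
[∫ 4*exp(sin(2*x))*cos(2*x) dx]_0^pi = 0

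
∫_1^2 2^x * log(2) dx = 2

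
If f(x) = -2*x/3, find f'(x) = -2/3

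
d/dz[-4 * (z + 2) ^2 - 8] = -8*z - 16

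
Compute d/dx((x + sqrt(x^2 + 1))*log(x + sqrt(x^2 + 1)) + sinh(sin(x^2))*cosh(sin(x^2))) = (4*x*sqrt(x^2 + 1)*cos(x^2)*sinh(sin(x^2))^2 + 2*x*sqrt(x^2 + 1)*cos(x^2) + x*log(x + sqrt(x^2 + 1)) + x + sqrt(x^2 + 1)*log(x + sqrt(x^2 + 1)) + sqrt(x^2 + 1))/sqrt(x^2 + 1)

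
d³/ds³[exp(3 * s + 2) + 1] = 27*exp(3*s + 2)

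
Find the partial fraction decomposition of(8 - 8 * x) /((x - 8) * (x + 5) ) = -48/(13*(x + 5)) - 56/(13*(x - 8))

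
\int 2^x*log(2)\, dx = 2^x + C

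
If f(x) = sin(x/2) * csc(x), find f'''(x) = -6*sin(x/2)*cot(x)^3*csc(x) - 17*sin(x/2)*cot(x)*csc(x)/4 + 3*cos(x/2)*cot(x)^2*csc(x) + 11/(16*sin(x/2))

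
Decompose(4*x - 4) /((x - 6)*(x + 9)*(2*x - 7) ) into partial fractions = -8/(25*(2*x - 7)) - 8/(75*(x + 9)) + 4/(15*(x - 6))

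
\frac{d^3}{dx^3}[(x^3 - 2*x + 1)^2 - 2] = 120*x^3 - 96*x + 12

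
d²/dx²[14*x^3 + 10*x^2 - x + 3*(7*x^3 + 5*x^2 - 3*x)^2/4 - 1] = 2205*x^4/2 + 1050*x^3 - 153*x^2 - 51*x + 67/2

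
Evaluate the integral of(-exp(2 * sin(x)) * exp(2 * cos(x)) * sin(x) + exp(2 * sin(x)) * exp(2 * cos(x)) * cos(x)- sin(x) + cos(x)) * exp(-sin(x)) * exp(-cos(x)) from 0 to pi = -2*E + 2*exp(-1)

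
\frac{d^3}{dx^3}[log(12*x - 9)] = 128/(64*x^3 - 144*x^2 + 108*x - 27)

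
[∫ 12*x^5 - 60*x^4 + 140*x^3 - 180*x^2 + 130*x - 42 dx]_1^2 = 12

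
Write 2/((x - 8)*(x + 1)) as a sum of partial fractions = -2/(9*(x + 1)) + 2/(9*(x - 8))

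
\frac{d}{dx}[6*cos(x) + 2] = -6*sin(x)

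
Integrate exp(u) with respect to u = exp(u) + C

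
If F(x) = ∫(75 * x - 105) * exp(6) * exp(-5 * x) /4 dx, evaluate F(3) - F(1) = -3*E/4 - 27*exp(-9)/4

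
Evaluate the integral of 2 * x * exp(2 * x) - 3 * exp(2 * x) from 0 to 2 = 2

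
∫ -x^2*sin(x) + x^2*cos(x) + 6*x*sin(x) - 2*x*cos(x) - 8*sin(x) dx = sqrt(2)*(x - 2)^2*sin(x + pi/4) + C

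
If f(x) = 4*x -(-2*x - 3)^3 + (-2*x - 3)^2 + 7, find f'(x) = 24*x^2 + 80*x + 70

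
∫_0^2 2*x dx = 4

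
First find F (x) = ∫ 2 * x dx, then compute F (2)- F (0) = 4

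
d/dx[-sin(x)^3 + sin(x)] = cos(x)/4 + 3*cos(3*x)/4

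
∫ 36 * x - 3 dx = 18*x^2 - 3*x + C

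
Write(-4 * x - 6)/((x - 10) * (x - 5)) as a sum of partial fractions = 26/(5*(x - 5)) - 46/(5*(x - 10))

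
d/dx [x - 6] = 1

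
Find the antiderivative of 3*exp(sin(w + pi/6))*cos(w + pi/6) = 3*exp(sin(w + pi/6)) + C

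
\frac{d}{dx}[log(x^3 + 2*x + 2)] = (3*x^2 + 2)/(x^3 + 2*x + 2)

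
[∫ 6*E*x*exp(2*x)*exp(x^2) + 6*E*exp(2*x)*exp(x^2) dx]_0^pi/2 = -3*E + 3*exp((1 + pi/2)^2)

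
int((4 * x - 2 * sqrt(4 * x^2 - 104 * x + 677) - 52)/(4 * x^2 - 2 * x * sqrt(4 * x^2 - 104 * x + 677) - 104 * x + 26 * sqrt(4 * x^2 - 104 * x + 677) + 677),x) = log(-2*x + sqrt(4*(x - 13)^2 + 1) + 26) + C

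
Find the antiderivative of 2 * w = w^2 + C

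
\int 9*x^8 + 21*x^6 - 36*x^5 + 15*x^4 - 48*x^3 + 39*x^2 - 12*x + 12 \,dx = x^9 + 3*x^7 - 6*x^6 + 3*x^5 - 12*x^4 + 13*x^3 - 6*x^2 + 12*x + C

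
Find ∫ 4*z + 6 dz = 2*z^2 + 6*z + C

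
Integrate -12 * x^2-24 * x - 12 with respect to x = -4*x^3 - 12*x^2 - 12*x + C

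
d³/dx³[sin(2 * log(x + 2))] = (12*sin(2*log(x + 2)) - 4*cos(2*log(x + 2)))/(x^3 + 6*x^2 + 12*x + 8)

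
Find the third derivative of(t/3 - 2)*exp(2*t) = 8*t*exp(2*t)/3 - 12*exp(2*t)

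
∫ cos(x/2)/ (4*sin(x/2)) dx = log(sin(x/2))/2 + C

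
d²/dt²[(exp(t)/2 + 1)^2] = exp(2*t) + exp(t)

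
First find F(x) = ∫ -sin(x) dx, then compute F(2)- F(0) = -1 + cos(2)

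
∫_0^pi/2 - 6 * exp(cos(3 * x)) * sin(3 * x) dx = 2 - 2*E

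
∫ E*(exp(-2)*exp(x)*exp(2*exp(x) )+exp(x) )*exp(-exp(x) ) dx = 2*sinh(exp(x) - 1) + C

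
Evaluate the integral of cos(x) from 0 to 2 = sin(2)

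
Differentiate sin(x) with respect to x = cos(x)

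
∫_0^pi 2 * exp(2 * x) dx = -1 + exp(2*pi)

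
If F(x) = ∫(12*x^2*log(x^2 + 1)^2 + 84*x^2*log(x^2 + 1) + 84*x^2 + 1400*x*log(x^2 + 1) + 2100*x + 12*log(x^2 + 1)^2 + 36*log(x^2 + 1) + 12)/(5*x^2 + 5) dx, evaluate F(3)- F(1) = -1086*log(2)/5 - 362*log(2)^2/5 + 24/5 + 386*log(10)^2/5 + 1158*log(10)/5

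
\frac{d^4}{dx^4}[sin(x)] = sin(x)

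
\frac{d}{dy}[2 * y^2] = 4*y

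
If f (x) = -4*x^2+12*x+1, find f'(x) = 12 - 8*x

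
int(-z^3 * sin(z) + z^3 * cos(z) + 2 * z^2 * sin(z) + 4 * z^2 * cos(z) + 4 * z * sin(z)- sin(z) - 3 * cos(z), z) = sqrt(2)*(z^3 + z^2 - 2*z - 1)*sin(z + pi/4) + C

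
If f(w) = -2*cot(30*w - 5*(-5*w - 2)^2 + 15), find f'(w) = -20*(25*w + 7)/sin(125*w^2 + 70*w + 5)^2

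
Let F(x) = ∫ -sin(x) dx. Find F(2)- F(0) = -1 + cos(2)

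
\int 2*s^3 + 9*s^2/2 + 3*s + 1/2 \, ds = s^4/2 + 3*s^3/2 + 3*s^2/2 + s/2 + C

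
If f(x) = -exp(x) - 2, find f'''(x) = -exp(x)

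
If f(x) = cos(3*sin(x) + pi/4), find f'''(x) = 3*(9*sin(x)*cos(3*sin(x) + pi/4) + 9*sin(3*sin(x) + pi/4)*cos(x)^2 + sin(3*sin(x) + pi/4))*cos(x)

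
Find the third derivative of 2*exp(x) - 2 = 2*exp(x)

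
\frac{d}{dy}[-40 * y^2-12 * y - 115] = -80*y - 12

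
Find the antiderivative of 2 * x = x^2 + C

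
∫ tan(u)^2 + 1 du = tan(u) + C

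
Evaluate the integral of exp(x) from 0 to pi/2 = -1 + exp(pi/2)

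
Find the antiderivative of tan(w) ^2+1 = tan(w) + C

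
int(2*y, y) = y^2 + C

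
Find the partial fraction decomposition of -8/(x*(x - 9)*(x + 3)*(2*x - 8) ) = 1/(63*(x + 3)) + 1/(35*(x - 4)) - 1/(135*(x - 9)) - 1/(27*x)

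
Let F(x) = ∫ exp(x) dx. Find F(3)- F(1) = -E + exp(3)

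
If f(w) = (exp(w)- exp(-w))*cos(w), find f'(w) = sqrt(2)*(exp(2*w)*cos(w + pi/4) + sin(w + pi/4))*exp(-w)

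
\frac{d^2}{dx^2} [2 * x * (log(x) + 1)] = 2/x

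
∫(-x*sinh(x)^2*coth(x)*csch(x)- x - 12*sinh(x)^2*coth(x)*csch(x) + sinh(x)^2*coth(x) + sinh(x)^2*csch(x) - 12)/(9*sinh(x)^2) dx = (x + 12)*(coth(x) + csch(x))/9 + C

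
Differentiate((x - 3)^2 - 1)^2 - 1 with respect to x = 4*x^3 - 36*x^2 + 104*x - 96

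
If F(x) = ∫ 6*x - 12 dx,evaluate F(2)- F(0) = -12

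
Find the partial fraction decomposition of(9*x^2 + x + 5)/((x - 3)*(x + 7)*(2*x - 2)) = 439/(160*(x + 7)) - 15/(32*(x - 1)) + 89/(40*(x - 3))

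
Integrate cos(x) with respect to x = sin(x) + C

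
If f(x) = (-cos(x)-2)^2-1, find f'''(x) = 4*(2*cos(x) + 1)*sin(x)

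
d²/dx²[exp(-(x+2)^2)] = (4*x^2 + 16*x + 14)*exp(-x^2 - 4*x - 4)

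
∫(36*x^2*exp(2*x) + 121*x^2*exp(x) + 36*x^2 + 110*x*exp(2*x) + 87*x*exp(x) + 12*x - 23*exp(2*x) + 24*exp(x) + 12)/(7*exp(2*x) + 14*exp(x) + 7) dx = ((exp(x) + 1)*(12*x^3 + 6*x^2 + 12*x + 5) + 7*(7*x^2 - 5*x + 5)*exp(x))/(7*(exp(x) + 1)) + C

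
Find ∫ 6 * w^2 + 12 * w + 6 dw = 2*w^3 + 6*w^2 + 6*w + C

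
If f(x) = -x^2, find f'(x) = -2*x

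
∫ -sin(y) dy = cos(y) + C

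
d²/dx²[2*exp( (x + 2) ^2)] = 8*x^2*exp(x^2 + 4*x + 4) + 32*x*exp(x^2 + 4*x + 4) + 36*exp(x^2 + 4*x + 4)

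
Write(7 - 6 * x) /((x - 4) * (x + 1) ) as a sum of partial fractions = -13/(5*(x + 1)) - 17/(5*(x - 4))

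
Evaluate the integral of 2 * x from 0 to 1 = 1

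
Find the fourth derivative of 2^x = 2^x*log(2)^4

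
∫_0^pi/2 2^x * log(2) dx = -1 + 2^(pi/2)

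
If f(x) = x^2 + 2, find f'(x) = 2*x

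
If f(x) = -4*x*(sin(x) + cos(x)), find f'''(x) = 4*sqrt(2)*(x*cos(x + pi/4) + 3*sin(x + pi/4))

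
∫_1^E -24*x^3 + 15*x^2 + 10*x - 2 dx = (1 - 3*E)*(-exp(2) - 2*E + 2*exp(3)) - 2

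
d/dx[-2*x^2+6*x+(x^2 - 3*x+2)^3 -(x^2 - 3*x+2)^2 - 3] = 6*x^5 - 45*x^4 + 128*x^3 - 171*x^2 + 102*x - 18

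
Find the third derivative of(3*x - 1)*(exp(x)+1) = 3*x*exp(x) + 8*exp(x)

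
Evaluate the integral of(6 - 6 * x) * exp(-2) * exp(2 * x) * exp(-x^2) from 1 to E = -3*exp(-1) + 3*exp(-exp(2) - 2 + 2*E)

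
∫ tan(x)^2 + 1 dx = tan(x) + C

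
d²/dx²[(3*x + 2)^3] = 162*x + 108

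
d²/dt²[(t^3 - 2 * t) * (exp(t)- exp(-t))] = (t^3*exp(2*t) - t^3 + 6*t^2*exp(2*t) + 6*t^2 + 4*t*exp(2*t) - 4*t - 4*exp(2*t) - 4)*exp(-t)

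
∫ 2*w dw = w^2 + C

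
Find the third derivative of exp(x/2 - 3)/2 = exp(x/2 - 3)/16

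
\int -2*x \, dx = -x^2 + C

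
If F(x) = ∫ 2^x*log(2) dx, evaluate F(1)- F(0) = 1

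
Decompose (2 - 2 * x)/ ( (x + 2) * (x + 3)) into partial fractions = -8/(x + 3) + 6/(x + 2)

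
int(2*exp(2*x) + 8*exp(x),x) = (exp(x) + 4)^2 + C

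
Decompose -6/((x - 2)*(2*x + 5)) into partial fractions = 4/(3*(2*x + 5)) - 2/(3*(x - 2))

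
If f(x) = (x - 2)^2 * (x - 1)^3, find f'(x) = 5*x^4 - 28*x^3 + 57*x^2 - 50*x + 16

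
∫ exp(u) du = exp(u) + C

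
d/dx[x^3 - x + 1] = 3*x^2 - 1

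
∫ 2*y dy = y^2 + C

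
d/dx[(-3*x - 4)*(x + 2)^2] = -9*x^2 - 32*x - 28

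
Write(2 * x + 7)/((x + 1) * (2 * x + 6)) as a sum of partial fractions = -1/(4*(x + 3)) + 5/(4*(x + 1))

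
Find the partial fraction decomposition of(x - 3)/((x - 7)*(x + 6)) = 9/(13*(x + 6)) + 4/(13*(x - 7))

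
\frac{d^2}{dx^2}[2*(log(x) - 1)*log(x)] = (6 - 4*log(x))/x^2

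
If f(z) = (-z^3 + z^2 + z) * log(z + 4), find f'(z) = (-3*z^3*log(z + 4) - z^3 - 10*z^2*log(z + 4) + z^2 + 9*z*log(z + 4) + z + 4*log(z + 4))/(z + 4)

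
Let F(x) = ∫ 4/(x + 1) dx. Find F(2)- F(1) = -4*log(2) + 4*log(3)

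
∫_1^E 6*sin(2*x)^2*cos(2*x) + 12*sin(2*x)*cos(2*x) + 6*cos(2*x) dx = -(sin(2) + 1)^3 + (sin(2*E) + 1)^3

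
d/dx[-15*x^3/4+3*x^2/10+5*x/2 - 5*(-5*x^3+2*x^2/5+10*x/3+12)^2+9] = -750*x^5 + 100*x^4 + 9952*x^3/15 + 6995*x^2/4 - 9293*x/45 - 795/2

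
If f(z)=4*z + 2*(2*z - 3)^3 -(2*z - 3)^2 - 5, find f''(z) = 96*z - 152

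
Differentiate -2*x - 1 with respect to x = -2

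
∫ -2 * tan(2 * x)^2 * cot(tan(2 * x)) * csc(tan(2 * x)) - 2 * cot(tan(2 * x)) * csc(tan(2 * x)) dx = csc(tan(2*x)) + C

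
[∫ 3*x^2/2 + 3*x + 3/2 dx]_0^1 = 7/2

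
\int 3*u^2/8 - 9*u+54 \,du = u^3/8 - 9*u^2/2 + 54*u + C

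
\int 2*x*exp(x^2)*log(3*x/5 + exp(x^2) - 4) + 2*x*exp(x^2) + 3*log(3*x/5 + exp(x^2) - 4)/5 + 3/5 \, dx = (3*x + 5*exp(x^2) - 20)*log(3*x/5 + exp(x^2) - 4)/5 + C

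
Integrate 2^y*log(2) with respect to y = 2^y + C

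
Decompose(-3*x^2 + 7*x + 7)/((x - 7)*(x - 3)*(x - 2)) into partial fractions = 9/(5*(x - 2)) - 1/(4*(x - 3)) - 91/(20*(x - 7))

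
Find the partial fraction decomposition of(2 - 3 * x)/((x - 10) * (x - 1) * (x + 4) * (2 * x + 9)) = -124/(319*(2*x + 9)) + 1/(5*(x + 4)) + 1/(495*(x - 1)) - 2/(261*(x - 10))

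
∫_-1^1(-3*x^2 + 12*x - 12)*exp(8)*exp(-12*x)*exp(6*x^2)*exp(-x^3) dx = E - exp(27)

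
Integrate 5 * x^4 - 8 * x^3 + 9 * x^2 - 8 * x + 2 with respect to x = x^5 - 2*x^4 + 3*x^3 - 4*x^2 + 2*x + C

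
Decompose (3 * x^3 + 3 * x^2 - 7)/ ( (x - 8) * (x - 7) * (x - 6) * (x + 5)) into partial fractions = 307/(1716*(x + 5)) + 749/(22*(x - 6)) - 1169/(12*(x - 7)) + 1721/(26*(x - 8))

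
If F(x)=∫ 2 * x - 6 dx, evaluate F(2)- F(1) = -3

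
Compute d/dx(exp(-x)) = -exp(-x)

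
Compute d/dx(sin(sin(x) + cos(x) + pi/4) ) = sqrt(2)*cos(x + pi/4)*cos(sqrt(2)*sin(x + pi/4) + pi/4)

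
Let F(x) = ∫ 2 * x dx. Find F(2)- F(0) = 4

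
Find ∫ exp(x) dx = exp(x) + C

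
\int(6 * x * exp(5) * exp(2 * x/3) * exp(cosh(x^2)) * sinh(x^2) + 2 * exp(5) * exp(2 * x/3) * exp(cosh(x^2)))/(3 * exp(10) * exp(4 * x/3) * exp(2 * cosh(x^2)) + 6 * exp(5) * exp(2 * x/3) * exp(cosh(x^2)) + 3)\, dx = exp(2*x/3 + cosh(x^2) + 5)/(exp(2*x/3 + cosh(x^2) + 5) + 1) + C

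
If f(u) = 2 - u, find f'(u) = -1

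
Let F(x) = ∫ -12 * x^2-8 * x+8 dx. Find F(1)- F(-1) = 8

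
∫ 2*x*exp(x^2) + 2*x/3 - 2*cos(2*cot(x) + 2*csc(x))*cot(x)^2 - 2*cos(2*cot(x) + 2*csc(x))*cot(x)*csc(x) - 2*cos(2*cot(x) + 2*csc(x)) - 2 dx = x^2/3 - 2*x + exp(x^2) + sin(2*cot(x) + 2*csc(x)) + C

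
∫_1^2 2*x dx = 3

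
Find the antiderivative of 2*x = x^2 + C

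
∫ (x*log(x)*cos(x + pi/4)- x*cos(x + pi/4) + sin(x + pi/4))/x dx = (log(x) - 1)*sin(x + pi/4) + C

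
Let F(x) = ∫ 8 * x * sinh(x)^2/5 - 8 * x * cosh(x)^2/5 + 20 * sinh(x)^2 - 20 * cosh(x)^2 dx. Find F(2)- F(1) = -112/5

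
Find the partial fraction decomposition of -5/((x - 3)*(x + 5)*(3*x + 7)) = 45/(128*(3*x + 7)) - 5/(64*(x + 5)) - 5/(128*(x - 3))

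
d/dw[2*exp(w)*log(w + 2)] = (2*w*exp(w)*log(w + 2) + 4*exp(w)*log(w + 2) + 2*exp(w))/(w + 2)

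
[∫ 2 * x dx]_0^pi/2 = pi^2/4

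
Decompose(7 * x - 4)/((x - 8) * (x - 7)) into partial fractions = -45/(x - 7) + 52/(x - 8)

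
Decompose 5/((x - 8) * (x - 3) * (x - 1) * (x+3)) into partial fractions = -5/(264*(x + 3)) + 5/(56*(x - 1)) - 1/(12*(x - 3)) + 1/(77*(x - 8))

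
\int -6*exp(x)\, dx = -6*exp(x) + C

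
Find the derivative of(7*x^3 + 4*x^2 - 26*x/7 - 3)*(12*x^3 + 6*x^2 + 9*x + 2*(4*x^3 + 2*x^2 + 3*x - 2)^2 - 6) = 2016*x^8 + 2816*x^7 + 2808*x^6 + 1560*x^5/7 - 1160*x^4 - 7164*x^3/7 - 1842*x^2/7 + 556*x/7 + 263/7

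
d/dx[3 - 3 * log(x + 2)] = -3/(x + 2)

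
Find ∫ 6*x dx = 3*x^2 + C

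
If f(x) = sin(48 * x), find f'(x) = 48*cos(48*x)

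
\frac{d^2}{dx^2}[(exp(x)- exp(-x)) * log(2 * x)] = (x^2*exp(2*x)*log(x) + x^2*exp(2*x)*log(2) - x^2*log(x) - x^2*log(2) + 2*x*exp(2*x) + 2*x - exp(2*x) + 1)*exp(-x)/x^2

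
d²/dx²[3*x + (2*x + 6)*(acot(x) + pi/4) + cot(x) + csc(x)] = (-x^4/sin(x) + 2*x^4*cos(x)/sin(x)^3 + 2*x^4/sin(x)^3 - 2*x^2/sin(x) + 4*x^2*cos(x)/sin(x)^3 + 4*x^2/sin(x)^3 + 12*x - 4 - 1/sin(x) + 2*cos(x)/sin(x)^3 + 2/sin(x)^3)/(x^4 + 2*x^2 + 1)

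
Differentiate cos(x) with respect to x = -sin(x)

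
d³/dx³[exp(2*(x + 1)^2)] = 64*x^3*exp(2*x^2 + 4*x + 2) + 192*x^2*exp(2*x^2 + 4*x + 2) + 240*x*exp(2*x^2 + 4*x + 2) + 112*exp(2*x^2 + 4*x + 2)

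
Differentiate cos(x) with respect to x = -sin(x)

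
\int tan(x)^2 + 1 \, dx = tan(x) + C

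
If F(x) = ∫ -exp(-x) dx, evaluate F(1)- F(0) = -1 + exp(-1)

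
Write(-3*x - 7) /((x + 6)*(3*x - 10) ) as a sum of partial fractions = -51/(28*(3*x - 10)) - 11/(28*(x + 6))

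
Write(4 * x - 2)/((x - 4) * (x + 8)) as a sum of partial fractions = 17/(6*(x + 8)) + 7/(6*(x - 4))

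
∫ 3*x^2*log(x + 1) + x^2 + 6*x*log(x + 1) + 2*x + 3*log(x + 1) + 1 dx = (x + 1)^3*log(x + 1) + C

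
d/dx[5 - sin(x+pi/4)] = -cos(x + pi/4)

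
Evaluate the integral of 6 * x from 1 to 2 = 9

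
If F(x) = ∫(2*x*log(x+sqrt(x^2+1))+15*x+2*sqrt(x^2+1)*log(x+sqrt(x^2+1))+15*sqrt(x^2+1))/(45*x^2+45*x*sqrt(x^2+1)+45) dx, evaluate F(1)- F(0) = -5 + log(1 + sqrt(2)) + (-5 + log(1 + sqrt(2))/3)^2/5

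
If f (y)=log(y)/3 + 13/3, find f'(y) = 1/(3*y)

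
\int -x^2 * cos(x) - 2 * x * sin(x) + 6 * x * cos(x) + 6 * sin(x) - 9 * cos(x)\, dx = -(x - 3)^2*sin(x) + C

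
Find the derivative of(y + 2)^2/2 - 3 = y + 2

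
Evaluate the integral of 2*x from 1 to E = -1 + exp(2)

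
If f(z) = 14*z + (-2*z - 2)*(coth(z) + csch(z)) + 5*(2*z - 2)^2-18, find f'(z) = (2*z*cosh(z) + 20*z*cosh(2*z) - 18*z - 2*sinh(z) - sinh(2*z) + 2*cosh(z) - 13*cosh(2*z) + 15)/sinh(z)^2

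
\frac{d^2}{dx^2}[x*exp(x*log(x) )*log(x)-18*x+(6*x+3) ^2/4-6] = (x^2*exp(x*log(x))*log(x)^3 + 2*x^2*exp(x*log(x))*log(x)^2 + x^2*exp(x*log(x))*log(x) + 2*x*exp(x*log(x))*log(x)^2 + 5*x*exp(x*log(x))*log(x) + 2*x*exp(x*log(x)) + 18*x + exp(x*log(x)))/x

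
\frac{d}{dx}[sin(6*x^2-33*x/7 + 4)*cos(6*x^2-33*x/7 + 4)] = 3*(4*x - 11/7)*cos(2*(6*x^2 - 33*x/7 + 4))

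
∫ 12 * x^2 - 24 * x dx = 4*x^3 - 12*x^2 + C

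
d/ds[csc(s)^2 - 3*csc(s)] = (3 - 2/sin(s))*cos(s)/sin(s)^2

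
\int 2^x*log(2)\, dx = 2^x + C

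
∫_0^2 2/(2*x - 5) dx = -log(5)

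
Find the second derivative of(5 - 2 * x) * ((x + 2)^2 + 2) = -12*x - 6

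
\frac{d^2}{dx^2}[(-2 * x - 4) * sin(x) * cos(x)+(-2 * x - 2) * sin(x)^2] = -4*sqrt(2)*x*cos(2*x + pi/4) + 4*sin(2*x) - 8*cos(2*x)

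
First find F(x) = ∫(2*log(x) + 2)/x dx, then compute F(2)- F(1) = -1 + (log(2) + 1)^2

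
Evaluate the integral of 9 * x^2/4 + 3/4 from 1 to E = -3/2 + 3*E/4 + 3*exp(3)/4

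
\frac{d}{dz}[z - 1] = 1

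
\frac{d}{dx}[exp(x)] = exp(x)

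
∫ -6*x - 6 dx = -3*x^2 - 6*x + C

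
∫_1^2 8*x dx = 12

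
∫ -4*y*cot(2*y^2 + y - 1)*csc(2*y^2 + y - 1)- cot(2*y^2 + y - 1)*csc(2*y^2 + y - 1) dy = csc(2*y^2 + y - 1) + C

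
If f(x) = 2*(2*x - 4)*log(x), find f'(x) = (4*x*log(x) + 4*x - 8)/x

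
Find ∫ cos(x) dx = sin(x) + C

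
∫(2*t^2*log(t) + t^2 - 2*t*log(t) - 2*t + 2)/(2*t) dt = ((t - 1)^2 + 1)*log(t)/2 + C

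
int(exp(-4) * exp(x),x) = exp(x - 4) + C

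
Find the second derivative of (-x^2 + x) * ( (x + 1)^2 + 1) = -12*x^2 - 6*x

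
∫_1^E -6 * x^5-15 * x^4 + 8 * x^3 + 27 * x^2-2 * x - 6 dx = -(-2 + E + exp(2))^3 - (-2 + E + exp(2))^2 - 4 + 2*E + 2*exp(2)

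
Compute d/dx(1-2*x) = -2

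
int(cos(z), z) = sin(z) + C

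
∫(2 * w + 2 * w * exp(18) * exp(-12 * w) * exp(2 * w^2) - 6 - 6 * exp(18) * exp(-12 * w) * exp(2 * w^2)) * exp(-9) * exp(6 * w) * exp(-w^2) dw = 2*sinh((w - 3)^2) + C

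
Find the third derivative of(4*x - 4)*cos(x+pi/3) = 4*x*sin(x + pi/3) - 4*sin(x + pi/3) - 12*cos(x + pi/3)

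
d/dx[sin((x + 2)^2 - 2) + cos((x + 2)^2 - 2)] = -2*x*sin(x^2 + 4*x + 2) + 2*x*cos(x^2 + 4*x + 2) - 4*sin(x^2 + 4*x + 2) + 4*cos(x^2 + 4*x + 2)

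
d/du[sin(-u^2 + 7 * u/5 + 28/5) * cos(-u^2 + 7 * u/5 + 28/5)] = 2*u*sin(-u^2 + 7*u/5 + 28/5)^2 - 2*u*cos(-u^2 + 7*u/5 + 28/5)^2 - 7*sin(-u^2 + 7*u/5 + 28/5)^2/5 + 7*cos(-u^2 + 7*u/5 + 28/5)^2/5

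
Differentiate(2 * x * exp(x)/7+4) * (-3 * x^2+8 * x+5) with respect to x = -6*x^3*exp(x)/7 - 2*x^2*exp(x)/7 + 6*x*exp(x) - 24*x + 10*exp(x)/7 + 32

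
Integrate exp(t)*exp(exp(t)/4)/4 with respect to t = exp(exp(t)/4) + C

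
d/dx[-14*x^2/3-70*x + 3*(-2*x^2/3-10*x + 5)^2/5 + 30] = 16*x^3/15 + 24*x^2 + 308*x/3 - 130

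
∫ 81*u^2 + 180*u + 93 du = 27*u^3 + 90*u^2 + 93*u + C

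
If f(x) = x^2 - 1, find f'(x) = 2*x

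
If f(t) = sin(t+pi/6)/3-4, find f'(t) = cos(t + pi/6)/3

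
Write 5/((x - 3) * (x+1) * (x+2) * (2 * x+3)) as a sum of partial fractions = 40/(9*(2*x + 3)) - 1/(x + 2) - 5/(4*(x + 1)) + 1/(36*(x - 3))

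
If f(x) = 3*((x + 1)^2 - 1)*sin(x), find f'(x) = 3*x^2*cos(x) + 6*x*sin(x) + 6*x*cos(x) + 6*sin(x)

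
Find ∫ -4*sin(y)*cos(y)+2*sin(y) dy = 2*(cos(y) - 1)*cos(y) + C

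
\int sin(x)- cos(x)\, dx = -sin(x) - cos(x) + C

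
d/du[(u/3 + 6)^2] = 2*u/9 + 4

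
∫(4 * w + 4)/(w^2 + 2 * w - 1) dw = 2*log((w + 1)^2 - 2) + C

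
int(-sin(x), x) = cos(x) + C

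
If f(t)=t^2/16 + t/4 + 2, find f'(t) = t/8 + 1/4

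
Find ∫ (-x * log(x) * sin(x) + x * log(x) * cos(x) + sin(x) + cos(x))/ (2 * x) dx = sqrt(2)*log(x)*sin(x + pi/4)/2 + C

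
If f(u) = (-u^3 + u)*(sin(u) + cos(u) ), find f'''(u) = sqrt(2)*(u^3*cos(u + pi/4) + 9*u^2*sin(u + pi/4) - 19*u*cos(u + pi/4) - 9*sin(u + pi/4))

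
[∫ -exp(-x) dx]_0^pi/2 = -1 + exp(-pi/2)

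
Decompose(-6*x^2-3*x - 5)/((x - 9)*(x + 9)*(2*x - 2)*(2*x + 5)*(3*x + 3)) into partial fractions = 40/(2691*(2*x + 5)) - 29/(7020*(x + 9)) - 1/(360*(x + 1)) + 1/(480*(x - 1)) - 259/(99360*(x - 9))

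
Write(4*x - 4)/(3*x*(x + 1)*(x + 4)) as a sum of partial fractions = -5/(9*(x + 4)) + 8/(9*(x + 1)) - 1/(3*x)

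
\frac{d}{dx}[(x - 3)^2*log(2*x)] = (2*x^2*log(x) + x^2 + 2*x^2*log(2) - 6*x*log(x) - 6*x - 6*x*log(2) + 9)/x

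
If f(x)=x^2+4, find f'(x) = 2*x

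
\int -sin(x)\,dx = cos(x) + C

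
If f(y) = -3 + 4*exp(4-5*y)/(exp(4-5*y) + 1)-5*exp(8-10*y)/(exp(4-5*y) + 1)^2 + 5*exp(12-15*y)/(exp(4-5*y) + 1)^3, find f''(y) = (-225*exp(5*y - 4) + 775*exp(10*y - 8) - 400*exp(15*y - 12) + 100*exp(20*y - 16))/(exp(-20)*exp(25*y) + 5*exp(-16)*exp(20*y) + 10*exp(-12)*exp(15*y) + 10*exp(-8)*exp(10*y) + 5*exp(-4)*exp(5*y) + 1)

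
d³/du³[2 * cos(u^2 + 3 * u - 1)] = 16*u^3*sin(u^2 + 3*u - 1) + 72*u^2*sin(u^2 + 3*u - 1) + 108*u*sin(u^2 + 3*u - 1) - 24*u*cos(u^2 + 3*u - 1) + 54*sin(u^2 + 3*u - 1) - 36*cos(u^2 + 3*u - 1)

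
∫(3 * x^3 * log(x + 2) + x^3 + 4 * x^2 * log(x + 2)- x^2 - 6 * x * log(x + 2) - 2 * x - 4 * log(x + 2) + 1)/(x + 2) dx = (x^3 - x^2 - 2*x + 1)*log(x + 2) + C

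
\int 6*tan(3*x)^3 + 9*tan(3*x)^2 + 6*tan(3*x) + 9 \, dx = 3*tan(3*x) + cos(3*x)^(-2) + C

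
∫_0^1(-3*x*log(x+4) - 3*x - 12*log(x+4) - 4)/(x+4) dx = -7*log(5) + 8*log(2)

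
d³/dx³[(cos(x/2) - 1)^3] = -27*sin(x/2)^3/8 + 3*sin(x/2) - 3*sin(x)/2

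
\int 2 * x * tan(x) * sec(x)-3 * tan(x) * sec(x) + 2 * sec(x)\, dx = (2*x - 3)*sec(x) + C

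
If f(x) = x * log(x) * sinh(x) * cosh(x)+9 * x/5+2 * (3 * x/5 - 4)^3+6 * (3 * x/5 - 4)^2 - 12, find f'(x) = 162*x^2/125 + x*log(x)*cosh(2*x) - 324*x/25 + log(x)*sinh(2*x)/2 + sinh(2*x)/2 + 153/5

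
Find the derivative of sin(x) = cos(x)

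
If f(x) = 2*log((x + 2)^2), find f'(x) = 4/(x + 2)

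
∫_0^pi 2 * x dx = pi^2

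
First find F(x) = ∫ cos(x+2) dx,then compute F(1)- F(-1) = -sin(1) + sin(3)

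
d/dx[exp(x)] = exp(x)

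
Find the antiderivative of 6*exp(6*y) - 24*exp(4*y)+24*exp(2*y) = (exp(2*y) - 2)^3 + C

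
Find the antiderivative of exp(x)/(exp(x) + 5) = log(exp(x) + 5) + C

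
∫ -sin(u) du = cos(u) + C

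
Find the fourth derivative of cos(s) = cos(s)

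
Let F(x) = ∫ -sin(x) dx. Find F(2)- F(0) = -1 + cos(2)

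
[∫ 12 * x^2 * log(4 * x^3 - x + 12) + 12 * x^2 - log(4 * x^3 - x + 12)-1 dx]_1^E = -15*log(15) + (3 + 2*E)*(-3*E + 4 + 2*exp(2))*log((3 + 2*E)*(-3*E + 4 + 2*exp(2)))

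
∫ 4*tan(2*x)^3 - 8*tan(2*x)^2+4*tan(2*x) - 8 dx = (tan(2*x) - 2)^2 + C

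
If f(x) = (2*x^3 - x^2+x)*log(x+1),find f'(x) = (6*x^3*log(x + 1) + 2*x^3 + 4*x^2*log(x + 1) - x^2 - x*log(x + 1) + x + log(x + 1))/(x + 1)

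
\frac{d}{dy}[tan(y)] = cos(y)^(-2)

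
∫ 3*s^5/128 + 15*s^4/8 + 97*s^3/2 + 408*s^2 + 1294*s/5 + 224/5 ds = s^6/256 + 3*s^5/8 + 97*s^4/8 + 136*s^3 + 647*s^2/5 + 224*s/5 + C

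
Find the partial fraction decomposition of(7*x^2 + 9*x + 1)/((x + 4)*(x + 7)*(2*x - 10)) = 281/(72*(x + 7)) - 77/(54*(x + 4)) + 221/(216*(x - 5))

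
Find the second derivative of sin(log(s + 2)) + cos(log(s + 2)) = -2*cos(log(s + 2))/(s^2 + 4*s + 4)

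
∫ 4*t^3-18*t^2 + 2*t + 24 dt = t^4 - 6*t^3 + t^2 + 24*t + C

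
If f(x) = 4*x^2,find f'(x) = 8*x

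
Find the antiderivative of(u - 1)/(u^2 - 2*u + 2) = log((u - 1)^2 + 1)/2 + C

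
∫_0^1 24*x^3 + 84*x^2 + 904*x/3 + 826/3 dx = 460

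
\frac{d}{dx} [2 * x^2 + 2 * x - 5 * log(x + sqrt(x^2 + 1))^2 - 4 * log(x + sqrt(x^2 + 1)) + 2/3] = (4*x^3 + 4*x^2*sqrt(x^2 + 1) + 2*x^2 + 2*x*sqrt(x^2 + 1) - 10*x*log(x + sqrt(x^2 + 1)) - 10*sqrt(x^2 + 1)*log(x + sqrt(x^2 + 1)) - 4*sqrt(x^2 + 1) + 2)/(x^2 + x*sqrt(x^2 + 1) + 1)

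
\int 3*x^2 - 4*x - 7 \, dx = x^3 - 2*x^2 - 7*x + C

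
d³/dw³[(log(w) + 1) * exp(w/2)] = (w^3*exp(w/2)*log(w) + w^3*exp(w/2) + 6*w^2*exp(w/2) - 12*w*exp(w/2) + 16*exp(w/2))/(8*w^3)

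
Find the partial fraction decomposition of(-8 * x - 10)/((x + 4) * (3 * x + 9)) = -22/(3*(x + 4)) + 14/(3*(x + 3))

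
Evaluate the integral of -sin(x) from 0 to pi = -2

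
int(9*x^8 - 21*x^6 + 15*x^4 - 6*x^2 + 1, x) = x^9 - 3*x^7 + 3*x^5 - 2*x^3 + x + C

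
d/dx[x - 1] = 1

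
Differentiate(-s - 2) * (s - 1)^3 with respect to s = -4*s^3 + 3*s^2 + 6*s - 5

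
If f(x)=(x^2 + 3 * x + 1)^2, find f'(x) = 4*x^3 + 18*x^2 + 22*x + 6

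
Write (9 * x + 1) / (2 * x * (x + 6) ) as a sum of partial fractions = 53/(12*(x + 6)) + 1/(12*x)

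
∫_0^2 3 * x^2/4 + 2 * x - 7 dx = -8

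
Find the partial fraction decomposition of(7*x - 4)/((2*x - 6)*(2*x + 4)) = 9/(10*(x + 2)) + 17/(20*(x - 3))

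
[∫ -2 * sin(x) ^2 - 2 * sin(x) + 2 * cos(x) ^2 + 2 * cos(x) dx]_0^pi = -4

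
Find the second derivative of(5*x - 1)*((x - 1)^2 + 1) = 30*x - 22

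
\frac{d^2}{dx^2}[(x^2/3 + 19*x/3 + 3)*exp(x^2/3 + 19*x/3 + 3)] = 4*x^4*exp(x^2/3 + 19*x/3 + 3)/27 + 152*x^3*exp(x^2/3 + 19*x/3 + 3)/27 + 1871*x^2*exp(x^2/3 + 19*x/3 + 3)/27 + 8113*x*exp(x^2/3 + 19*x/3 + 3)/27 + 1829*exp(x^2/3 + 19*x/3 + 3)/9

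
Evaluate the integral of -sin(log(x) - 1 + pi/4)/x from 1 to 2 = -sin(pi/4 + 1) + cos(-1 + log(2) + pi/4)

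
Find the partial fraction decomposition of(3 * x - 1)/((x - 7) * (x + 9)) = 7/(4*(x + 9)) + 5/(4*(x - 7))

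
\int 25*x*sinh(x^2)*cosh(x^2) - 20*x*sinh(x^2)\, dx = 5*(5*cosh(x^2) - 8)*cosh(x^2)/4 + C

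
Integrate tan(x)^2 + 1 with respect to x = tan(x) + C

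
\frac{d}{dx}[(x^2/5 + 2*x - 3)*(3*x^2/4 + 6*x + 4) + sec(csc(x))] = 3*x^3/5 + 81*x^2/10 + 211*x/10 - tan(csc(x))*cot(x)*csc(x)*sec(csc(x)) - 10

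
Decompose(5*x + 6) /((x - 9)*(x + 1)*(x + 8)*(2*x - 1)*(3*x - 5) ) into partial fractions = -1161/(35728*(3*x - 5)) + 8/(357*(2*x - 1)) - 2/(3451*(x + 8)) - 1/(1680*(x + 1)) + 3/(3740*(x - 9))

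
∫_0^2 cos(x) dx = sin(2)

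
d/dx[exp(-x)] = -exp(-x)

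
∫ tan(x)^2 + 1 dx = tan(x) + C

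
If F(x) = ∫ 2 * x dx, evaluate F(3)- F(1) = 8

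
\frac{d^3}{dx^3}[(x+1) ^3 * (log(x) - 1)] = (6*x^3*log(x) + 5*x^3 + 6*x^2 - 3*x + 2)/x^3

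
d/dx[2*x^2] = 4*x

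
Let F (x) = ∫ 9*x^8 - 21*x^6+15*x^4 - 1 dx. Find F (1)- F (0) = 0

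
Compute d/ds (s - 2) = 1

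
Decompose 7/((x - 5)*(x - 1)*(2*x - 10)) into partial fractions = 7/(32*(x - 1)) - 7/(32*(x - 5)) + 7/(8*(x - 5)^2)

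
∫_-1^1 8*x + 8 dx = 16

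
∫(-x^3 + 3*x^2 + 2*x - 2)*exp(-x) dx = x*(x^2 - 2)*exp(-x) + C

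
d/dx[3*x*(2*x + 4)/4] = 3*x + 3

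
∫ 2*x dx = x^2 + C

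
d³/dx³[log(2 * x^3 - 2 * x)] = (6*x^6 + 6*x^4 + 6*x^2 - 2)/(x^9 - 3*x^7 + 3*x^5 - x^3)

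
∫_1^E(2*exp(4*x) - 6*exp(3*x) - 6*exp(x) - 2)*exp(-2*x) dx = -(-3 - exp(-1) + E)^2 + (-3 - exp(-E) + exp(E))^2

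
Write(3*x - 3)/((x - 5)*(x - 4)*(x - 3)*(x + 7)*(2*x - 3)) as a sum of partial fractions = -8/(595*(2*x - 3)) - 1/(935*(x + 7)) + 1/(10*(x - 3)) - 9/(55*(x - 4)) + 1/(14*(x - 5))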